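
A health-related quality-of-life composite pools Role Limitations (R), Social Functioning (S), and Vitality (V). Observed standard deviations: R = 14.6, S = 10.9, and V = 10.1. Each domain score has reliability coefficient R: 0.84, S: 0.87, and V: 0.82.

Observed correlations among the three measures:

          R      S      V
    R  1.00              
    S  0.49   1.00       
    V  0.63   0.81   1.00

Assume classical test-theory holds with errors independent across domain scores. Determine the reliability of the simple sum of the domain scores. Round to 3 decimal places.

Var(R+S+V) = 14.6² + 10.9² + 10.1² + 2·[14.6·10.9·0.49 + 14.6·10.1·0.63 + 10.9·10.1·0.81] = 433.98 + 520.103 = 954.083.
With uncorrelated errors the cross-covariances are all true-score covariance, so they carry over unchanged; only the diagonal terms shrink to ρᵢσᵢ².
True-score variance = [14.6²·0.84 + 10.9²·0.87 + 10.1²·0.82] + 520.103 = 366.067 + 520.103 = 886.17.
Reliability = 886.17 / 954.083 = 0.929.

0.929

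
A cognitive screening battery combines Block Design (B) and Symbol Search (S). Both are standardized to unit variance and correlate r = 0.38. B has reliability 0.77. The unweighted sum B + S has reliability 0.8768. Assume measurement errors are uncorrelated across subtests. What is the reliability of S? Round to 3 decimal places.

Var(B+S) = 2 + 2·0.38 = 2.760.
True-score variance = ρ_B + ρ_S + 2·0.38, so 0.8768 = (0.77 + ρ_S + 0.76) / 2.760.
ρ_S = 0.8768·2.760 − 0.77 − 0.76 = 0.890.

0.890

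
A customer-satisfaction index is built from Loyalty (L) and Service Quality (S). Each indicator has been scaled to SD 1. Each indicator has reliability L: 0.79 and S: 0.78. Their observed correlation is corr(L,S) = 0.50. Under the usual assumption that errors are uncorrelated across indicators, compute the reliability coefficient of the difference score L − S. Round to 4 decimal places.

Var(L−S) = 1 + 1 − 2·0.50 = 2 − 1 = 1.
Because errors are independent across components, Cov(Tᵢ,Tⱼ) = Cov(Xᵢ,Xⱼ); the off-diagonal part of the true-score variance is the same as above.
True-score variance = [0.79 + 0.78] − 1 = 1.57 − 1 = 0.57.
Reliability = 0.57 / 1 = 0.5700.

0.5700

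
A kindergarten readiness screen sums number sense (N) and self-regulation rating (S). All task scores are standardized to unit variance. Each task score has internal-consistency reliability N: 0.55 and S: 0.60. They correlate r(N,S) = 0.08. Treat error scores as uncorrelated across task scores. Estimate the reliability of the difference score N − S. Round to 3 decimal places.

Var(N−S) = 1 + 1 − 2·0.08 = 2 − 0.16 = 1.84.
Under uncorrelated errors the observed covariances equal the true-score covariances, so only the own-variance terms attenuate.
True-score variance = [0.55 + 0.60] − 0.16 = 1.15 − 0.16 = 0.99.
Reliability = 0.99 / 1.84 = 0.538.

0.538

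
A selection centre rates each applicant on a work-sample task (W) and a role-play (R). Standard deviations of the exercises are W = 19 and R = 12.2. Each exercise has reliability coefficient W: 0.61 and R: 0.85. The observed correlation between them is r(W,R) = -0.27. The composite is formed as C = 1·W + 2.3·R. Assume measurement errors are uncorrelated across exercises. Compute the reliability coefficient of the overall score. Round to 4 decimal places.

0.6991

Var(C) = 19² + 2.3²·12.2² + 2·[2.3·19·12.2·(-0.27)] = 1148.36 − 287.896 = 860.468.
With uncorrelated errors the cross-covariances are all true-score covariance, so they carry over unchanged; only the diagonal terms shrink to ρᵢσᵢ².
True-score variance = [19²·0.61 + 2.3²·12.2²·0.85] − 287.896 = 889.469 − 287.896 = 601.573.
Reliability = 601.573 / 860.468 = 0.6991.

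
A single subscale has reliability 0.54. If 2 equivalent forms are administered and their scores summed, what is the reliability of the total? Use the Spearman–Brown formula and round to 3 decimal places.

ρ_k = kρ / (1 + (k−1)ρ) = 2·0.54 / (1 + 1·0.54) = 1.080 / 1.540 = 0.701.

0.701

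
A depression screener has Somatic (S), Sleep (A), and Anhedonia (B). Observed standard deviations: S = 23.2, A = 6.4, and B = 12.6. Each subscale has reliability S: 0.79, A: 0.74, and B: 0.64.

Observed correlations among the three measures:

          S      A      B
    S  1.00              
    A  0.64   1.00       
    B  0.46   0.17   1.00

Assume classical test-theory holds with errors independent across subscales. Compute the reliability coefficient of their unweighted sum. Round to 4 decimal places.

0.8523

Var(S+A+B) = 23.2² + 6.4² + 12.6² + 2·[23.2·6.4·0.64 + 23.2·12.6·0.46 + 6.4·12.6·0.17] = 737.96 + 486.406 = 1224.37.
Under uncorrelated errors the observed covariances equal the true-score covariances, so only the own-variance terms attenuate.
True-score variance = [23.2²·0.79 + 6.4²·0.74 + 12.6²·0.64] + 486.406 = 557.126 + 486.406 = 1043.53.
Reliability = 1043.53 / 1224.37 = 0.8523.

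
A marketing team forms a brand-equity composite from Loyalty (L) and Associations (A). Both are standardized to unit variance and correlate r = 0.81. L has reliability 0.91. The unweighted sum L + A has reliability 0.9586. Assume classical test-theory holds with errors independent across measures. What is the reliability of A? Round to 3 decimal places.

Var(L+A) = 2 + 2·0.81 = 3.620.
True-score variance = ρ_L + ρ_A + 2·0.81, so 0.9586 = (0.91 + ρ_A + 1.62) / 3.620.
ρ_A = 0.9586·3.620 − 0.91 − 1.62 = 0.940.

0.940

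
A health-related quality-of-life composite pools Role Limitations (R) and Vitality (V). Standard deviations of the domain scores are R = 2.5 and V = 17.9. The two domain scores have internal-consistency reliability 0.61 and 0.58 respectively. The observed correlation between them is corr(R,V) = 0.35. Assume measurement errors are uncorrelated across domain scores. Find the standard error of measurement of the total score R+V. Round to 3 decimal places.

Var(total) = 326.66 + 31.325 = 357.985.
True-score variance = 189.65 + 31.325 = 220.975, so reliability = 0.6173.
Error variance = 357.985 − 220.975 = 137.01; SEM = √137.01 = 11.705.

11.705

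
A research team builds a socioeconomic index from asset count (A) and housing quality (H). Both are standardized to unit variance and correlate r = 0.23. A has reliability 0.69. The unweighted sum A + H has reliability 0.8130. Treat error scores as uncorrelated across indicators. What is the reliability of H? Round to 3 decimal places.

0.850

Var(A+H) = 2 + 2·0.23 = 2.460.
True-score variance = ρ_A + ρ_H + 2·0.23, so 0.8130 = (0.69 + ρ_H + 0.46) / 2.460.
ρ_H = 0.8130·2.460 − 0.69 − 0.46 = 0.850.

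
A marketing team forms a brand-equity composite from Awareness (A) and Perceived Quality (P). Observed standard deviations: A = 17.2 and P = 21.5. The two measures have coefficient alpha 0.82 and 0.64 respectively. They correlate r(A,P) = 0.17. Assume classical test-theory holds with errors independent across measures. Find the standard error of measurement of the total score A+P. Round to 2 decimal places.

Var(total) = 758.09 + 125.732 = 883.822.
True-score variance = 538.429 + 125.732 = 664.161, so reliability = 0.7515.
Error variance = 883.822 − 664.161 = 219.661; SEM = √219.661 = 14.82.

14.82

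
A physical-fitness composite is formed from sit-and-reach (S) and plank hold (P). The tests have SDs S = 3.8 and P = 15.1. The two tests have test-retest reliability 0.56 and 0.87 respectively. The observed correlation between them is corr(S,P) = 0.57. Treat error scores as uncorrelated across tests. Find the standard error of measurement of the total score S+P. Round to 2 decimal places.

Var(total) = 242.45 + 65.4132 = 307.863.
True-score variance = 206.455 + 65.4132 = 271.868, so reliability = 0.8831.
Error variance = 307.863 − 271.868 = 35.9949; SEM = √35.9949 = 6.00.

6.00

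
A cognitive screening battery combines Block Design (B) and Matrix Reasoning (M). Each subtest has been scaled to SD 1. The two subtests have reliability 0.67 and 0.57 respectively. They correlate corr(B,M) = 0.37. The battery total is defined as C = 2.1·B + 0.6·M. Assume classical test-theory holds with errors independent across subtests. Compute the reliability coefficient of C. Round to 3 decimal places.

Var(C) = 2.1² + 0.6² + 2·[1.26·0.37] = 4.77 + 0.9324 = 5.7024.
Because errors are independent across components, Cov(Tᵢ,Tⱼ) = Cov(Xᵢ,Xⱼ); the off-diagonal part of the true-score variance is the same as above.
True-score variance = [2.1²·0.67 + 0.6²·0.57] + 0.9324 = 3.1599 + 0.9324 = 4.0923.
Reliability = 4.0923 / 5.7024 = 0.718.

0.718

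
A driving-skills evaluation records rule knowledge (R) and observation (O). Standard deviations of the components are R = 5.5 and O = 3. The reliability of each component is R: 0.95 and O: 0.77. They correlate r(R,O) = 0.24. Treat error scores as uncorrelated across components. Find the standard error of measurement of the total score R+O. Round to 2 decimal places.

1.89

Var(total) = 39.25 + 7.92 = 47.17.
True-score variance = 35.6675 + 7.92 = 43.5875, so reliability = 0.9241.
Error variance = 47.17 − 43.5875 = 3.5825; SEM = √3.5825 = 1.89.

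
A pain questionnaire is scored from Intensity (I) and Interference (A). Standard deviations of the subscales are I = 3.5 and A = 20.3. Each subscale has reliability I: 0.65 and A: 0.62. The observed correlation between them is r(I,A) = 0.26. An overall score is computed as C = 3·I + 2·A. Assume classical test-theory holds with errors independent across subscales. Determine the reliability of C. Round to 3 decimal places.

0.664

Var(C) = 3²·3.5² + 2²·20.3² + 2·[6·3.5·20.3·0.26] = 1758.61 + 221.676 = 1980.29.
Because errors are independent across components, Cov(Tᵢ,Tⱼ) = Cov(Xᵢ,Xⱼ); the off-diagonal part of the true-score variance is the same as above.
True-score variance = [3²·3.5²·0.65 + 2²·20.3²·0.62] + 221.676 = 1093.65 + 221.676 = 1315.32.
Reliability = 1315.32 / 1980.29 = 0.664.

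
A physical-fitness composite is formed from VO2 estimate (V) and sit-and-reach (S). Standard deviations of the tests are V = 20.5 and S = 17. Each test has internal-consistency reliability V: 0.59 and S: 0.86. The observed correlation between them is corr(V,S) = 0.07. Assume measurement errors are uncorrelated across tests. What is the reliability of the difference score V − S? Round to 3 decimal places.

0.678

Var(V−S) = 20.5² + 17² − 2·20.5·17·0.07 = 709.25 − 48.79 = 660.46.
Because errors are independent across components, Cov(Tᵢ,Tⱼ) = Cov(Xᵢ,Xⱼ); the off-diagonal part of the true-score variance is the same as above.
True-score variance = [20.5²·0.59 + 17²·0.86] − 48.79 = 496.487 − 48.79 = 447.697.
Reliability = 447.697 / 660.46 = 0.678.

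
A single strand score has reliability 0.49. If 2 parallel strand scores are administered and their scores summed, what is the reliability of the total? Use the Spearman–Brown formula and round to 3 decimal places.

0.658

ρ_k = kρ / (1 + (k−1)ρ) = 2·0.49 / (1 + 1·0.49) = 0.980 / 1.490 = 0.658.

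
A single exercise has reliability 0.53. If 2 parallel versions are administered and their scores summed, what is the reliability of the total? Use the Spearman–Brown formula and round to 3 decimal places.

ρ_k = kρ / (1 + (k−1)ρ) = 2·0.53 / (1 + 1·0.53) = 1.060 / 1.530 = 0.693.

0.693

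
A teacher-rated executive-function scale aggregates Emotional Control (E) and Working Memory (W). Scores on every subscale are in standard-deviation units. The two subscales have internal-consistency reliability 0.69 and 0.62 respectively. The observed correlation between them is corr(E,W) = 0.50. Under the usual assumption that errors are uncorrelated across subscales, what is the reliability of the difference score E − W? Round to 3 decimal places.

0.310

Var(E−W) = 1 + 1 − 2·0.50 = 2 − 1 = 1.
Under uncorrelated errors the observed covariances equal the true-score covariances, so only the own-variance terms attenuate.
True-score variance = [0.69 + 0.62] − 1 = 1.31 − 1 = 0.31.
Reliability = 0.31 / 1 = 0.310.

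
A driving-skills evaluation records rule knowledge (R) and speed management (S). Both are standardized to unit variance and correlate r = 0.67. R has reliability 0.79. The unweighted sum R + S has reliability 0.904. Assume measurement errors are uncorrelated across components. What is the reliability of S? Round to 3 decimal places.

Var(R+S) = 2 + 2·0.67 = 3.340.
True-score variance = ρ_R + ρ_S + 2·0.67, so 0.904 = (0.79 + ρ_S + 1.34) / 3.340.
ρ_S = 0.904·3.340 − 0.79 − 1.34 = 0.889.

0.889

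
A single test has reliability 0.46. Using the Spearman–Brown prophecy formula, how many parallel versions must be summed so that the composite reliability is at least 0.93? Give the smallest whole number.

16

k ≥ ρ*(1−ρ₁)/(ρ₁(1−ρ*)) = 0.93·0.54 / (0.46·0.07) = 15.596.
Smallest integer k = 16.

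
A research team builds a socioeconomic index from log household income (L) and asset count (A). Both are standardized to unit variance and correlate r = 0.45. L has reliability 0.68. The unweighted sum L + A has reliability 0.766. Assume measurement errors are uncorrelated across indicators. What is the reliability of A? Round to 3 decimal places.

Var(L+A) = 2 + 2·0.45 = 2.900.
True-score variance = ρ_L + ρ_A + 2·0.45, so 0.766 = (0.68 + ρ_A + 0.90) / 2.900.
ρ_A = 0.766·2.900 − 0.68 − 0.90 = 0.641.

0.641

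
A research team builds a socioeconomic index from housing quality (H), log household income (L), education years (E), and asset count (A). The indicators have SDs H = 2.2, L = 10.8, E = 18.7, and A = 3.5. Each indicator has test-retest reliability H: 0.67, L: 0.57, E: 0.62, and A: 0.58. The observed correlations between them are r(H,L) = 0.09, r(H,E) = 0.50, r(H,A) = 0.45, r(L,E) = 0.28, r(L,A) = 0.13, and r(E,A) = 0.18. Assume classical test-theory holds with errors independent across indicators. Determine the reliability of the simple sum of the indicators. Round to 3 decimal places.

0.722

Var(H+L+E+A) = 2.2² + 10.8² + 18.7² + 3.5² + 2·[2.2·10.8·0.09 + 2.2·18.7·0.50 + 2.2·3.5·0.45 + 10.8·18.7·0.28 + 10.8·3.5·0.13 + 18.7·3.5·0.18] = 483.42 + 198.834 = 682.254.
Under uncorrelated errors the observed covariances equal the true-score covariances, so only the own-variance terms attenuate.
True-score variance = [2.2²·0.67 + 10.8²·0.57 + 18.7²·0.62 + 3.5²·0.58] + 198.834 = 293.64 + 198.834 = 492.475.
Reliability = 492.475 / 682.254 = 0.722.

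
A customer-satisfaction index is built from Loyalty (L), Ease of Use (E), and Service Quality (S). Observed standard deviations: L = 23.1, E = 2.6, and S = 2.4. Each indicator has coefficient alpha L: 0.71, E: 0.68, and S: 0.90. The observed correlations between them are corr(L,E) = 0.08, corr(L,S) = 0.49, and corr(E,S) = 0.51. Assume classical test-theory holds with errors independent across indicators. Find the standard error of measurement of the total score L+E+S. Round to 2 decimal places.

12.55

Var(total) = 546.13 + 70.3056 = 616.436.
True-score variance = 388.644 + 70.3056 = 458.949, so reliability = 0.7445.
Error variance = 616.436 − 458.949 = 157.486; SEM = √157.486 = 12.55.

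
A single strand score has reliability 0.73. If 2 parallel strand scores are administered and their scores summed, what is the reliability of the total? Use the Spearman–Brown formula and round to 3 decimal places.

0.844

ρ_k = kρ / (1 + (k−1)ρ) = 2·0.73 / (1 + 1·0.73) = 1.460 / 1.730 = 0.844.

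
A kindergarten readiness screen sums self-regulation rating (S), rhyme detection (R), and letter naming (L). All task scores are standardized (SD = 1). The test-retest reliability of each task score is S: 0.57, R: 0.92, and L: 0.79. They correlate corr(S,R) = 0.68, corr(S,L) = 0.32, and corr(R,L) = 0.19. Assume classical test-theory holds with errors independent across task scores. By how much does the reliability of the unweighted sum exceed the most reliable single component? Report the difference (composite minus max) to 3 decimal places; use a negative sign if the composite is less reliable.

-0.054

Var(sum) = 3 + 2.38 = 5.38; true-score variance = 2.28 + 2.38 = 4.66; composite reliability = 0.8662.
Max component reliability = 0.9200.
Difference = 0.8662 − 0.9200 = -0.054.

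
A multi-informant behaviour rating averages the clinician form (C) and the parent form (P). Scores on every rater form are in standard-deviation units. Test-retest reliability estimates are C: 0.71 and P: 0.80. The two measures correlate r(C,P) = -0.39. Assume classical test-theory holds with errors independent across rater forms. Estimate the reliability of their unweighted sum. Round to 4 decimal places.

Var(C+P) = 2 + 2·[(-0.39)] = 2 − 0.78 = 1.22.
With uncorrelated errors the cross-covariances are all true-score covariance, so they carry over unchanged; only the diagonal terms shrink to ρᵢσᵢ².
True-score variance = [0.71 + 0.80] − 0.78 = 1.51 − 0.78 = 0.73.
Reliability = 0.73 / 1.22 = 0.5984.

0.5984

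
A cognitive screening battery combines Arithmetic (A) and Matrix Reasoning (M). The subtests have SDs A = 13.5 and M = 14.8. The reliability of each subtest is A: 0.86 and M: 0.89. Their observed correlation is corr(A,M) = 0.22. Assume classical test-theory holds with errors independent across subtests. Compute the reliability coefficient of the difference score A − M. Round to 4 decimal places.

0.8417

Var(A−M) = 13.5² + 14.8² − 2·13.5·14.8·0.22 = 401.29 − 87.912 = 313.378.
Because errors are independent across components, Cov(Tᵢ,Tⱼ) = Cov(Xᵢ,Xⱼ); the off-diagonal part of the true-score variance is the same as above.
True-score variance = [13.5²·0.86 + 14.8²·0.89] − 87.912 = 351.681 − 87.912 = 263.769.
Reliability = 263.769 / 313.378 = 0.8417.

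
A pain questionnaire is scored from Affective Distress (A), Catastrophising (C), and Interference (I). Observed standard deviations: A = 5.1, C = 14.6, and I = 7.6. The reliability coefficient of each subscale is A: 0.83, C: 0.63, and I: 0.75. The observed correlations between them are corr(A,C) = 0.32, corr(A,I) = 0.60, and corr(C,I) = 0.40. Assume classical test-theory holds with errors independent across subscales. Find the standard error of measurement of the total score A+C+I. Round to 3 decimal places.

Var(total) = 296.93 + 182.934 = 479.864.
True-score variance = 199.199 + 182.934 = 382.133, so reliability = 0.7963.
Error variance = 479.864 − 382.133 = 97.7309; SEM = √97.7309 = 9.886.

9.886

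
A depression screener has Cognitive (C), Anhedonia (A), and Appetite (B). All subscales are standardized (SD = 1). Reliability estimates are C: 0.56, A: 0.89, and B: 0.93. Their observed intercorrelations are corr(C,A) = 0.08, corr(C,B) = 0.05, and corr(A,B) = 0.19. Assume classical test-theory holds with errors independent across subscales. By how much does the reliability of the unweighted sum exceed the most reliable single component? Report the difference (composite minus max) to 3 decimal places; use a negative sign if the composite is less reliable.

-0.100

Var(sum) = 3 + 0.64 = 3.64; true-score variance = 2.38 + 0.64 = 3.02; composite reliability = 0.8297.
Max component reliability = 0.9300.
Difference = 0.8297 − 0.9300 = -0.100.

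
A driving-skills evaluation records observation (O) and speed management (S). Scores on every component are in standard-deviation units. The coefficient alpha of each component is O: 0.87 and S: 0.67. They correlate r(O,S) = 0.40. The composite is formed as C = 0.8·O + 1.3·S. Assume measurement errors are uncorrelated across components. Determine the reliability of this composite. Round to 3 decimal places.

Var(C) = 0.8² + 1.3² + 2·[1.04·0.40] = 2.33 + 0.832 = 3.162.
Because errors are independent across components, Cov(Tᵢ,Tⱼ) = Cov(Xᵢ,Xⱼ); the off-diagonal part of the true-score variance is the same as above.
True-score variance = [0.8²·0.87 + 1.3²·0.67] + 0.832 = 1.6891 + 0.832 = 2.5211.
Reliability = 2.5211 / 3.162 = 0.797.

0.797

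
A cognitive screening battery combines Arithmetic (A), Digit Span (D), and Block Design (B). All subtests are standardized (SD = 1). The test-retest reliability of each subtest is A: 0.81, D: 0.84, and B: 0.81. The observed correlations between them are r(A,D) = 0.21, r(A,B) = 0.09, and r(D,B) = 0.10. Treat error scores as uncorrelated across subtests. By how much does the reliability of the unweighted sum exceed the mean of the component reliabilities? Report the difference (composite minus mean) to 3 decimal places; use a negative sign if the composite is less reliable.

0.038

Var(sum) = 3 + 0.8 = 3.8; true-score variance = 2.46 + 0.8 = 3.26; composite reliability = 0.8579.
Mean component reliability = 0.8200.
Difference = 0.8579 − 0.8200 = 0.038.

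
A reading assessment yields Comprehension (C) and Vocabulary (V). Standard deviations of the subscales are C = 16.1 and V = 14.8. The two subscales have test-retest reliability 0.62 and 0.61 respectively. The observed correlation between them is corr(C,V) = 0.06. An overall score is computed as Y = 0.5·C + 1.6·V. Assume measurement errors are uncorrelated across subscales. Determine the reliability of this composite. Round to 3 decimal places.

Var(Y) = 0.5²·16.1² + 1.6²·14.8² + 2·[0.8·16.1·14.8·0.06] = 625.545 + 22.8749 = 648.42.
With uncorrelated errors the cross-covariances are all true-score covariance, so they carry over unchanged; only the diagonal terms shrink to ρᵢσᵢ².
True-score variance = [0.5²·16.1²·0.62 + 1.6²·14.8²·0.61] + 22.8749 = 382.23 + 22.8749 = 405.105.
Reliability = 405.105 / 648.42 = 0.625.

0.625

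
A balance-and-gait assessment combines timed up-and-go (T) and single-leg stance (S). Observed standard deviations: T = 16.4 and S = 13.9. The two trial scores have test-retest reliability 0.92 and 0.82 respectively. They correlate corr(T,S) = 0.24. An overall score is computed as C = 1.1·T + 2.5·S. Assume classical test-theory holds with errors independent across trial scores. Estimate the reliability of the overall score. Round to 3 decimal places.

0.867

Var(C) = 1.1²·16.4² + 2.5²·13.9² + 2·[2.75·16.4·13.9·0.24] = 1533 + 300.907 = 1833.91.
Because errors are independent across components, Cov(Tᵢ,Tⱼ) = Cov(Xᵢ,Xⱼ); the off-diagonal part of the true-score variance is the same as above.
True-score variance = [1.1²·16.4²·0.92 + 2.5²·13.9²·0.82] + 300.907 = 1289.61 + 300.907 = 1590.51.
Reliability = 1590.51 / 1833.91 = 0.867.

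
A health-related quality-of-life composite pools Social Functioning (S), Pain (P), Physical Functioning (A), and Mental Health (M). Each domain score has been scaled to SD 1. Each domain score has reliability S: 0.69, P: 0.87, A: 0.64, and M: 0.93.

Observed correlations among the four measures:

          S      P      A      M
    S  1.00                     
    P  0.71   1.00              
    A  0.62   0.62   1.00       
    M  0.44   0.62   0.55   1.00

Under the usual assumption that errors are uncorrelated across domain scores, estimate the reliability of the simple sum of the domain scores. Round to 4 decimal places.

0.9218

Var(S+P+A+M) = 4 + 2·[0.71 + 0.62 + 0.44 + 0.62 + 0.62 + 0.55] = 4 + 7.12 = 11.12.
Under uncorrelated errors the observed covariances equal the true-score covariances, so only the own-variance terms attenuate.
True-score variance = [0.69 + 0.87 + 0.64 + 0.93] + 7.12 = 3.13 + 7.12 = 10.25.
Reliability = 10.25 / 11.12 = 0.9218.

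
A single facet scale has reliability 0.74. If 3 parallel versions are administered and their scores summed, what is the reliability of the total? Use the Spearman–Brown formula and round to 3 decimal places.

ρ_k = kρ / (1 + (k−1)ρ) = 3·0.74 / (1 + 2·0.74) = 2.220 / 2.480 = 0.895.

0.895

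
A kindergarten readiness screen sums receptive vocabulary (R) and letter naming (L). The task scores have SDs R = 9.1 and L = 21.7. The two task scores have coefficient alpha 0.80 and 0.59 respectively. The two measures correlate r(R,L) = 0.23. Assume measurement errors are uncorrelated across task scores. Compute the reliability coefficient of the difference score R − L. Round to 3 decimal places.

Var(R−L) = 9.1² + 21.7² − 2·9.1·21.7·0.23 = 553.7 − 90.8362 = 462.864.
Because errors are independent across components, Cov(Tᵢ,Tⱼ) = Cov(Xᵢ,Xⱼ); the off-diagonal part of the true-score variance is the same as above.
True-score variance = [9.1²·0.80 + 21.7²·0.59] − 90.8362 = 344.073 − 90.8362 = 253.237.
Reliability = 253.237 / 462.864 = 0.547.

0.547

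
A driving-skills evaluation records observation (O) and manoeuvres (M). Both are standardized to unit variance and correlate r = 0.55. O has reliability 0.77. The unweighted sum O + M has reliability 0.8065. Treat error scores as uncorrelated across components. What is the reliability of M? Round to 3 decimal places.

0.630

Var(O+M) = 2 + 2·0.55 = 3.100.
True-score variance = ρ_O + ρ_M + 2·0.55, so 0.8065 = (0.77 + ρ_M + 1.10) / 3.100.
ρ_M = 0.8065·3.100 − 0.77 − 1.10 = 0.630.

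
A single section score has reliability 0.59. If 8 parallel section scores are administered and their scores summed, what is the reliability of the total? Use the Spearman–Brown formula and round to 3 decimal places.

0.920

ρ_k = kρ / (1 + (k−1)ρ) = 8·0.59 / (1 + 7·0.59) = 4.720 / 5.130 = 0.920.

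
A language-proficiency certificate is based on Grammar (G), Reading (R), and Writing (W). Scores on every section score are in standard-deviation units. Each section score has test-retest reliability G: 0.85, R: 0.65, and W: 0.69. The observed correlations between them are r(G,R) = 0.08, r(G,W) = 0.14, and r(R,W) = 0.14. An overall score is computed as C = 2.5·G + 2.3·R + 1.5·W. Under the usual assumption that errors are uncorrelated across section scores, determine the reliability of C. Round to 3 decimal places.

0.792

Var(C) = 2.5² + 2.3² + 1.5² + 2·[5.75·0.08 + 3.75·0.14 + 3.45·0.14] = 13.79 + 2.936 = 16.726.
Under uncorrelated errors the observed covariances equal the true-score covariances, so only the own-variance terms attenuate.
True-score variance = [2.5²·0.85 + 2.3²·0.65 + 1.5²·0.69] + 2.936 = 10.3035 + 2.936 = 13.2395.
Reliability = 13.2395 / 16.726 = 0.792.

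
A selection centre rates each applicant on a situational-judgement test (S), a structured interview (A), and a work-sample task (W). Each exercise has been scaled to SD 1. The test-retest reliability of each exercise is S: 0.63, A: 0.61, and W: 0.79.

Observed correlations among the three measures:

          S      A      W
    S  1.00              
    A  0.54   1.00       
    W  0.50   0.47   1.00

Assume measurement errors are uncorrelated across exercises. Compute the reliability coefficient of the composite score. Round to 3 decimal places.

0.839

Var(S+A+W) = 3 + 2·[0.54 + 0.50 + 0.47] = 3 + 3.02 = 6.02.
Because errors are independent across components, Cov(Tᵢ,Tⱼ) = Cov(Xᵢ,Xⱼ); the off-diagonal part of the true-score variance is the same as above.
True-score variance = [0.63 + 0.61 + 0.79] + 3.02 = 2.03 + 3.02 = 5.05.
Reliability = 5.05 / 6.02 = 0.839.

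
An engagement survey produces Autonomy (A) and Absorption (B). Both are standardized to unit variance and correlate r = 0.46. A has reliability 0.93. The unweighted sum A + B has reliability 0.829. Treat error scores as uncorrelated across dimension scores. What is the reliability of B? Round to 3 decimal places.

Var(A+B) = 2 + 2·0.46 = 2.920.
True-score variance = ρ_A + ρ_B + 2·0.46, so 0.829 = (0.93 + ρ_B + 0.92) / 2.920.
ρ_B = 0.829·2.920 − 0.93 − 0.92 = 0.571.

0.571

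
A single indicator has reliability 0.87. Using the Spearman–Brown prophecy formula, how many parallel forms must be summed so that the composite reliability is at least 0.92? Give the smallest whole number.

2

k ≥ ρ*(1−ρ₁)/(ρ₁(1−ρ*)) = 0.92·0.13 / (0.87·0.08) = 1.718.
Smallest integer k = 2.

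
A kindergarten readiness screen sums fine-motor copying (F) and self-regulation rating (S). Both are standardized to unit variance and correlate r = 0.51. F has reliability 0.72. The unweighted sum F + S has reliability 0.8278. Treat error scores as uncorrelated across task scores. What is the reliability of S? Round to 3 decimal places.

0.760

Var(F+S) = 2 + 2·0.51 = 3.020.
True-score variance = ρ_F + ρ_S + 2·0.51, so 0.8278 = (0.72 + ρ_S + 1.02) / 3.020.
ρ_S = 0.8278·3.020 − 0.72 − 1.02 = 0.760.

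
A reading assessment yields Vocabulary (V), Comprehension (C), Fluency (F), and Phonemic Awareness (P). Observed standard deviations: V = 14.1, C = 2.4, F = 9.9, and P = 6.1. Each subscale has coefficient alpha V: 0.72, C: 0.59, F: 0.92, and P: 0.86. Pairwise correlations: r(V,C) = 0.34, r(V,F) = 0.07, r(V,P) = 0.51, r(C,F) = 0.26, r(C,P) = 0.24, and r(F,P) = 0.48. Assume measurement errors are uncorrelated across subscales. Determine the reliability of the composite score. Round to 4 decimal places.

Var(V+C+F+P) = 14.1² + 2.4² + 9.9² + 6.1² + 2·[14.1·2.4·0.34 + 14.1·9.9·0.07 + 14.1·6.1·0.51 + 2.4·9.9·0.26 + 2.4·6.1·0.24 + 9.9·6.1·0.48] = 339.79 + 207.641 = 547.431.
Under uncorrelated errors the observed covariances equal the true-score covariances, so only the own-variance terms attenuate.
True-score variance = [14.1²·0.72 + 2.4²·0.59 + 9.9²·0.92 + 6.1²·0.86] + 207.641 = 268.711 + 207.641 = 476.352.
Reliability = 476.352 / 547.431 = 0.8702.

0.8702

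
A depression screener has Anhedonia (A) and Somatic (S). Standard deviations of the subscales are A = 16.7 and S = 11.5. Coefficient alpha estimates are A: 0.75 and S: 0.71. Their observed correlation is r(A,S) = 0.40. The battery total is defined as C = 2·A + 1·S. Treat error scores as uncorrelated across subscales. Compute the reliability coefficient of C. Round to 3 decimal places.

Var(C) = 2²·16.7² + 11.5² + 2·[2·16.7·11.5·0.40] = 1247.81 + 307.28 = 1555.09.
Because errors are independent across components, Cov(Tᵢ,Tⱼ) = Cov(Xᵢ,Xⱼ); the off-diagonal part of the true-score variance is the same as above.
True-score variance = [2²·16.7²·0.75 + 11.5²·0.71] + 307.28 = 930.567 + 307.28 = 1237.85.
Reliability = 1237.85 / 1555.09 = 0.796.

0.796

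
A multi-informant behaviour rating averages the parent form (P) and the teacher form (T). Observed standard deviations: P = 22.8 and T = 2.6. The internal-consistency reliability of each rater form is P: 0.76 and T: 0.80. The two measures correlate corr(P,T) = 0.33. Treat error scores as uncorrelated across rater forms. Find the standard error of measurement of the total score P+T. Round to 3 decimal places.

Var(total) = 526.6 + 39.1248 = 565.725.
True-score variance = 400.486 + 39.1248 = 439.611, so reliability = 0.7771.
Error variance = 565.725 − 439.611 = 126.114; SEM = √126.114 = 11.230.

11.230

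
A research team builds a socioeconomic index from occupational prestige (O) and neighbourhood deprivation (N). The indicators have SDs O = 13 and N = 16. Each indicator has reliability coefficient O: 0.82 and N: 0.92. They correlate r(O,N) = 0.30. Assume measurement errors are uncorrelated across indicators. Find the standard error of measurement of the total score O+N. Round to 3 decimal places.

Var(total) = 425 + 124.8 = 549.8.
True-score variance = 374.1 + 124.8 = 498.9, so reliability = 0.9074.
Error variance = 549.8 − 498.9 = 50.9; SEM = √50.9 = 7.134.

7.134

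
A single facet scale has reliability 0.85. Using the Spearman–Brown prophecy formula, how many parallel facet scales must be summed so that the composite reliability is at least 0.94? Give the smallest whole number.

k ≥ ρ*(1−ρ₁)/(ρ₁(1−ρ*)) = 0.94·0.15 / (0.85·0.06) = 2.765.
Smallest integer k = 3.

3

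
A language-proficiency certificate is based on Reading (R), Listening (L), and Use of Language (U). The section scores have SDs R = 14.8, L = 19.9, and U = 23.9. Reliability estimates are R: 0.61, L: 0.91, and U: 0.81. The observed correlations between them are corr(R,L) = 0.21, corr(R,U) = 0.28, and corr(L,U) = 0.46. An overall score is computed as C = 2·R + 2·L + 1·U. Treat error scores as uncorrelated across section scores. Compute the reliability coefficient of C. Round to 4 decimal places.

Var(C) = 2²·14.8² + 2²·19.9² + 23.9² + 2·[4·14.8·19.9·0.21 + 2·14.8·23.9·0.28 + 2·19.9·23.9·0.46] = 3031.41 + 1766.08 = 4797.49.
With uncorrelated errors the cross-covariances are all true-score covariance, so they carry over unchanged; only the diagonal terms shrink to ρᵢσᵢ².
True-score variance = [2²·14.8²·0.61 + 2²·19.9²·0.91 + 23.9²·0.81] + 1766.08 = 2438.61 + 1766.08 = 4204.7.
Reliability = 4204.7 / 4797.49 = 0.8764.

0.8764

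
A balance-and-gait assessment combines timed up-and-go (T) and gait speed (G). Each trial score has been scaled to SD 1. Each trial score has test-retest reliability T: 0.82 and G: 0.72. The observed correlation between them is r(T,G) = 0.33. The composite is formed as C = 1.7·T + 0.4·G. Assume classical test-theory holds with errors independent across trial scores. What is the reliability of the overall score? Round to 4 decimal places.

Var(C) = 1.7² + 0.4² + 2·[0.68·0.33] = 3.05 + 0.4488 = 3.4988.
Under uncorrelated errors the observed covariances equal the true-score covariances, so only the own-variance terms attenuate.
True-score variance = [1.7²·0.82 + 0.4²·0.72] + 0.4488 = 2.485 + 0.4488 = 2.9338.
Reliability = 2.9338 / 3.4988 = 0.8385.

0.8385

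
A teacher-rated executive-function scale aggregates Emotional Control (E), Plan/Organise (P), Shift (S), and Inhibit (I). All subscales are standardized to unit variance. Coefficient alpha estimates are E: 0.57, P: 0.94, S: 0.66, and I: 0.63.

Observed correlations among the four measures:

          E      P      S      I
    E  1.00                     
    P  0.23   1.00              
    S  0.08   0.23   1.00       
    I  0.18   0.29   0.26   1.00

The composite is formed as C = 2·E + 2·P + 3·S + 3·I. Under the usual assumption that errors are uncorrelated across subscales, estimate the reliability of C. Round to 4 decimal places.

Var(C) = 2² + 2² + 3² + 3² + 2·[4·0.23 + 6·0.08 + 6·0.18 + 6·0.23 + 6·0.29 + 9·0.26] = 26 + 15.88 = 41.88.
With uncorrelated errors the cross-covariances are all true-score covariance, so they carry over unchanged; only the diagonal terms shrink to ρᵢσᵢ².
True-score variance = [2²·0.57 + 2²·0.94 + 3²·0.66 + 3²·0.63] + 15.88 = 17.65 + 15.88 = 33.53.
Reliability = 33.53 / 41.88 = 0.8006.

0.8006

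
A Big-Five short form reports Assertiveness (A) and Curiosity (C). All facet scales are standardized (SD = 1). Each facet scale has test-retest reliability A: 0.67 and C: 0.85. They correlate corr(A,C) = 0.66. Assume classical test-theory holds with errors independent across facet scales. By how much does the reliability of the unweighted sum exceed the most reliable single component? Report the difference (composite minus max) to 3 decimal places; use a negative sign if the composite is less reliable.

Var(sum) = 2 + 1.32 = 3.32; true-score variance = 1.52 + 1.32 = 2.84; composite reliability = 0.8554.
Max component reliability = 0.8500.
Difference = 0.8554 − 0.8500 = 0.005.

0.005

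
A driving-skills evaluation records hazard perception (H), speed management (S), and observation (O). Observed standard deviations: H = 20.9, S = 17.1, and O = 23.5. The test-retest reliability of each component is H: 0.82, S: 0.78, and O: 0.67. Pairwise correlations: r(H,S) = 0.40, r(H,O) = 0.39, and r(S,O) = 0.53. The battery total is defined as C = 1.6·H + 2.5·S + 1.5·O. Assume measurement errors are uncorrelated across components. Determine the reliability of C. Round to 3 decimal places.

0.871

Var(C) = 1.6²·20.9² + 2.5²·17.1² + 1.5²·23.5² + 2·[4·20.9·17.1·0.40 + 2.4·20.9·23.5·0.39 + 3.75·17.1·23.5·0.53] = 4188.36 + 3660.43 = 7848.79.
Under uncorrelated errors the observed covariances equal the true-score covariances, so only the own-variance terms attenuate.
True-score variance = [1.6²·20.9²·0.82 + 2.5²·17.1²·0.78 + 1.5²·23.5²·0.67] + 3660.43 = 3174.97 + 3660.43 = 6835.4.
Reliability = 6835.4 / 7848.79 = 0.871.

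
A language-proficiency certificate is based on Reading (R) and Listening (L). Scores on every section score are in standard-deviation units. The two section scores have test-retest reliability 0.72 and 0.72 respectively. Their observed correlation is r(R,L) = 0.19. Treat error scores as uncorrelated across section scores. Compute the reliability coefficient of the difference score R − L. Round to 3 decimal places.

Var(R−L) = 1 + 1 − 2·0.19 = 2 − 0.38 = 1.62.
With uncorrelated errors the cross-covariances are all true-score covariance, so they carry over unchanged; only the diagonal terms shrink to ρᵢσᵢ².
True-score variance = [0.72 + 0.72] − 0.38 = 1.44 − 0.38 = 1.06.
Reliability = 1.06 / 1.62 = 0.654.

0.654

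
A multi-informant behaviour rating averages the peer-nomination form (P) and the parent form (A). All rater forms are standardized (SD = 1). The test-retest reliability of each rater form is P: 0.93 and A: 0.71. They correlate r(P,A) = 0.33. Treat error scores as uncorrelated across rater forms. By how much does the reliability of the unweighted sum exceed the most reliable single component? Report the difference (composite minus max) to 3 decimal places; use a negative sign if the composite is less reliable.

Var(sum) = 2 + 0.66 = 2.66; true-score variance = 1.64 + 0.66 = 2.3; composite reliability = 0.8647.
Max component reliability = 0.9300.
Difference = 0.8647 − 0.9300 = -0.065.

-0.065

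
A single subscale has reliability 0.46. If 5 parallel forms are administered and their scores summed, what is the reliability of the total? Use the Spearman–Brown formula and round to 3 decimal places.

0.810

ρ_k = kρ / (1 + (k−1)ρ) = 5·0.46 / (1 + 4·0.46) = 2.300 / 2.840 = 0.810.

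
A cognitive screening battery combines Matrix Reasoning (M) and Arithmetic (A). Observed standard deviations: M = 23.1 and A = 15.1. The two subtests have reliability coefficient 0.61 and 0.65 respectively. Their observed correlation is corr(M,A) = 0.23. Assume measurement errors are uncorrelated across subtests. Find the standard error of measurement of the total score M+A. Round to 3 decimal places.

16.968

Var(total) = 761.62 + 160.453 = 922.073.
True-score variance = 473.709 + 160.453 = 634.161, so reliability = 0.6878.
Error variance = 922.073 − 634.161 = 287.911; SEM = √287.911 = 16.968.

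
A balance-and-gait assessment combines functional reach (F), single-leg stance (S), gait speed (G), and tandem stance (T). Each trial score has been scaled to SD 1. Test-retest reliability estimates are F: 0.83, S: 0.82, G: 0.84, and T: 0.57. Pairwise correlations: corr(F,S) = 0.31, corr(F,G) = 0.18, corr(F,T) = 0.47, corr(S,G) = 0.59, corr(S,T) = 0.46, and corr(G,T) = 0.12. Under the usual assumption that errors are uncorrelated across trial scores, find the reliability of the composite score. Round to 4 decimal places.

0.8862

Var(F+S+G+T) = 4 + 2·[0.31 + 0.18 + 0.47 + 0.59 + 0.46 + 0.12] = 4 + 4.26 = 8.26.
Because errors are independent across components, Cov(Tᵢ,Tⱼ) = Cov(Xᵢ,Xⱼ); the off-diagonal part of the true-score variance is the same as above.
True-score variance = [0.83 + 0.82 + 0.84 + 0.57] + 4.26 = 3.06 + 4.26 = 7.32.
Reliability = 7.32 / 8.26 = 0.8862.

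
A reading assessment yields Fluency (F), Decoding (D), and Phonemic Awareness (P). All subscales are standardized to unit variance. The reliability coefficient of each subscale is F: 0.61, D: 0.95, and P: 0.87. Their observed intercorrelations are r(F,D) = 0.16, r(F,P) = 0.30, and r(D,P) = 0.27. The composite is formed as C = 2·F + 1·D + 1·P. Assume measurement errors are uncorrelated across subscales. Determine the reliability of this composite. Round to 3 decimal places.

Var(C) = 2² + 1 + 1 + 2·[2·0.16 + 2·0.30 + 0.27] = 6 + 2.38 = 8.38.
Under uncorrelated errors the observed covariances equal the true-score covariances, so only the own-variance terms attenuate.
True-score variance = [2²·0.61 + 0.95 + 0.87] + 2.38 = 4.26 + 2.38 = 6.64.
Reliability = 6.64 / 8.38 = 0.792.

0.792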